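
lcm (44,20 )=220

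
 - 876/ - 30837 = 292/10279 =0.03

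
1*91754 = 91754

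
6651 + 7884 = 14535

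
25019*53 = 1326007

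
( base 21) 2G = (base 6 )134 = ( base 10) 58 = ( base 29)20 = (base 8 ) 72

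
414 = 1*414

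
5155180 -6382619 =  -1227439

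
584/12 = 146/3=48.67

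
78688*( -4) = - 314752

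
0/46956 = 0= 0.00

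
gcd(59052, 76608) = 1596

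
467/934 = 1/2= 0.50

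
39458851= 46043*857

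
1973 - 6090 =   -  4117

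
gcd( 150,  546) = 6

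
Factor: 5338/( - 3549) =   -  2^1*3^ ( - 1)*7^( -1 )*13^( - 2 ) *17^1* 157^1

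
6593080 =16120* 409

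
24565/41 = 24565/41 = 599.15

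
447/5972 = 447/5972 = 0.07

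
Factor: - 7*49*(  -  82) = 2^1*7^3*41^1 = 28126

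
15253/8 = 15253/8 = 1906.62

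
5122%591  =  394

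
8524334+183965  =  8708299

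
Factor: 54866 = 2^1*7^1*3919^1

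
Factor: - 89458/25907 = - 2^1*7^(-1)*3701^ ( - 1) * 44729^1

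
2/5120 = 1/2560  =  0.00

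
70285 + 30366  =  100651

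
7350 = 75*98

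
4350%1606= 1138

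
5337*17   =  90729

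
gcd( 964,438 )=2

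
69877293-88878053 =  - 19000760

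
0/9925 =0 = 0.00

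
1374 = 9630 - 8256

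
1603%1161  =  442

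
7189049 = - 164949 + 7353998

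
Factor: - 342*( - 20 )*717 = 4904280 = 2^3*3^3*5^1*19^1* 239^1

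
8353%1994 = 377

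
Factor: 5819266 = 2^1*2909633^1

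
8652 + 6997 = 15649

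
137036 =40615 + 96421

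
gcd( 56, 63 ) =7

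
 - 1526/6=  - 255+2/3= - 254.33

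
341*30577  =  10426757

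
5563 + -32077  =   - 26514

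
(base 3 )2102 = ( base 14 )49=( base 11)5a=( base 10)65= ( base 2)1000001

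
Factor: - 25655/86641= - 5^1*7^1*23^(-1 )*733^1*3767^(-1 ) 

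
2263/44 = 51+19/44=51.43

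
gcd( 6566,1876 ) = 938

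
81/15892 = 81/15892 = 0.01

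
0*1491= 0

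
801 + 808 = 1609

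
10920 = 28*390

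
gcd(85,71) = 1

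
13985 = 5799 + 8186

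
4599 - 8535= - 3936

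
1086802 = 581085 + 505717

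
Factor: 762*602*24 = 11009376 = 2^5*3^2*7^1*43^1*127^1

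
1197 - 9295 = - 8098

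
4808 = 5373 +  - 565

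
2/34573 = 2/34573=0.00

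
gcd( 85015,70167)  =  1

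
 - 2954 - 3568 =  - 6522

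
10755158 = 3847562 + 6907596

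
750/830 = 75/83= 0.90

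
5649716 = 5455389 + 194327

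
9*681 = 6129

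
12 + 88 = 100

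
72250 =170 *425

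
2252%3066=2252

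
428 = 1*428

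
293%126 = 41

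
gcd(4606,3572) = 94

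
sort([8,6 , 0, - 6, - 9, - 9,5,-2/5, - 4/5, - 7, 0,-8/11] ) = [ - 9,- 9, - 7, - 6,  -  4/5, - 8/11, - 2/5,0, 0, 5,6, 8] 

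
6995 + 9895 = 16890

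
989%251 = 236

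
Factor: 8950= 2^1 * 5^2*179^1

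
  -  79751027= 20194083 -99945110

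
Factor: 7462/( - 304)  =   - 2^( - 3)*7^1* 13^1 * 19^(  -  1)*41^1 = - 3731/152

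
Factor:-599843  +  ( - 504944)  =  -1104787 = -1104787^1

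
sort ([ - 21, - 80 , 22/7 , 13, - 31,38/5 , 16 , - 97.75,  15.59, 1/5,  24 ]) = [ - 97.75, - 80  , - 31, - 21,1/5,22/7, 38/5,13  ,  15.59,16 , 24 ]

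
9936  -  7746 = 2190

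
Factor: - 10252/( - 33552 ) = 11/36=2^( - 2)  *  3^( - 2)*11^1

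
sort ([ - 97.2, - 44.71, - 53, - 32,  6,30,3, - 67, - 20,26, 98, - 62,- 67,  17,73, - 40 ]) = [ - 97.2,  -  67,-67, - 62 , - 53,-44.71, - 40, - 32, - 20, 3, 6,17, 26,30, 73,  98 ] 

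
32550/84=775/2 = 387.50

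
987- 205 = 782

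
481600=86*5600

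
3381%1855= 1526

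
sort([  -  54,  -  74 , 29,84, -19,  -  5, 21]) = [ - 74,-54,-19, - 5, 21, 29, 84]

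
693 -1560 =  - 867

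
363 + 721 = 1084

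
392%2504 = 392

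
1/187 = 1/187  =  0.01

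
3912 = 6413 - 2501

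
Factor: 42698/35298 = 3^( - 2) * 53^(  -  1) * 577^1 = 577/477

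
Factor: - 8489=- 13^1*653^1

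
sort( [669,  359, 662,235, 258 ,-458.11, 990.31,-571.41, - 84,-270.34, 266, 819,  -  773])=[-773 , - 571.41,-458.11,-270.34, - 84,235, 258, 266,359, 662,669, 819,990.31 ] 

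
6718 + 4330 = 11048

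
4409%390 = 119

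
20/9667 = 20/9667 = 0.00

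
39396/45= 875 + 7/15 =875.47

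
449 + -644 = -195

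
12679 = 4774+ 7905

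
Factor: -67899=-3^1*13^1*1741^1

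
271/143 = 1 + 128/143=1.90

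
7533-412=7121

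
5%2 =1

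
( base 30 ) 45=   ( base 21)5K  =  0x7D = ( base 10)125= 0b1111101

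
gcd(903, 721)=7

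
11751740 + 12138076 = 23889816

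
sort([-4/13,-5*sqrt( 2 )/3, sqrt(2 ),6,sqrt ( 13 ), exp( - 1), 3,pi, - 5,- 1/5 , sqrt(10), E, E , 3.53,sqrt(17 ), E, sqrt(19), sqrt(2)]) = [ - 5, - 5*sqrt (2)/3, - 4/13, - 1/5, exp( - 1 ), sqrt( 2 ), sqrt(2 ), E, E,E, 3,  pi, sqrt(10),3.53,sqrt ( 13), sqrt(17), sqrt(19 ),  6] 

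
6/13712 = 3/6856 = 0.00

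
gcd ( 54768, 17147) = 1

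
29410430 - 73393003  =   - 43982573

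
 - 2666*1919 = -5116054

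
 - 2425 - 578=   -  3003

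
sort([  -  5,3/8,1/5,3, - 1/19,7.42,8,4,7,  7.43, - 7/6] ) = [ - 5,-7/6,- 1/19, 1/5,3/8,3,4,7 , 7.42,7.43 , 8]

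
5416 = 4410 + 1006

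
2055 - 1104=951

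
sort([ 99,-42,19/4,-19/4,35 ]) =[ - 42,-19/4, 19/4 , 35, 99 ] 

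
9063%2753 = 804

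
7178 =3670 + 3508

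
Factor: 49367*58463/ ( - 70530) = -2^ (-1) * 3^( - 1)*5^( - 1 )*17^1*19^1*181^1*2351^( - 1)*49367^1 =- 2886142921/70530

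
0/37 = 0 = 0.00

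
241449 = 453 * 533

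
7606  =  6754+852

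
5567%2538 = 491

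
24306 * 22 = 534732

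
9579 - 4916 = 4663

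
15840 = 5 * 3168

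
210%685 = 210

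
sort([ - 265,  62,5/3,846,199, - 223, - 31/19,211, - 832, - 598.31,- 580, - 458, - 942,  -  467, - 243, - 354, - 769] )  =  [ - 942,-832,- 769, - 598.31 ,-580,-467, - 458, - 354, - 265, - 243,  -  223, - 31/19,  5/3 , 62, 199,211, 846 ]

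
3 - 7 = - 4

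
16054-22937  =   - 6883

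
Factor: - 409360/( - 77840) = 731/139 =17^1*43^1*139^(-1 )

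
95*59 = 5605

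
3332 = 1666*2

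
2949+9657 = 12606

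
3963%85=53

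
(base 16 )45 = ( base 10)69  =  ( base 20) 39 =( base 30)29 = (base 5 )234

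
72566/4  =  36283/2  =  18141.50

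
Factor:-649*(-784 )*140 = 2^6*5^1*7^3*11^1 * 59^1 = 71234240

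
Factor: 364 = 2^2*7^1*13^1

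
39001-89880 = - 50879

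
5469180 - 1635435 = 3833745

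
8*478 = 3824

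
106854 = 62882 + 43972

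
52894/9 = 5877 + 1/9 = 5877.11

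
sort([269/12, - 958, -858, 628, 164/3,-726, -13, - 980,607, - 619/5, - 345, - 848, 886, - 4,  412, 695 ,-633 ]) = [-980, - 958,  -  858, - 848,-726,-633, - 345, - 619/5,- 13, - 4, 269/12,164/3, 412, 607,628,695,886]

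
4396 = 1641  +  2755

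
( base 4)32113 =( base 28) 14n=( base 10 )919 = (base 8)1627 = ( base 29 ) 12k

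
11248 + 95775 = 107023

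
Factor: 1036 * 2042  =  2^3 * 7^1 *37^1 *1021^1 = 2115512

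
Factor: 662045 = 5^1*  132409^1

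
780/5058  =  130/843 = 0.15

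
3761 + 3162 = 6923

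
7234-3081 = 4153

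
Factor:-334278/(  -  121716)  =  379/138 =2^ ( - 1) * 3^( - 1)* 23^( - 1)*379^1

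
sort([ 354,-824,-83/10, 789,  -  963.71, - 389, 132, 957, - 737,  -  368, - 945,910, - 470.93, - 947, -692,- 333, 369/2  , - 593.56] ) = [ - 963.71,-947, - 945, - 824, - 737,-692, - 593.56, - 470.93, - 389, - 368,  -  333, - 83/10, 132 , 369/2, 354, 789 , 910,957]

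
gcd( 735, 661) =1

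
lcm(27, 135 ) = 135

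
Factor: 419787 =3^2 *46643^1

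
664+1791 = 2455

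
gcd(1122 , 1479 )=51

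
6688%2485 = 1718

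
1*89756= 89756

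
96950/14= 6925= 6925.00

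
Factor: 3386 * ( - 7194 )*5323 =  - 2^2*3^1*11^1*109^1*1693^1*5323^1 = - 129662339532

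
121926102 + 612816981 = 734743083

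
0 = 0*6342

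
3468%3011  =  457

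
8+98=106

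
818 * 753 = 615954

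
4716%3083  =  1633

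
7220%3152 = 916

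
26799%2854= 1113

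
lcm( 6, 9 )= 18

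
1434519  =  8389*171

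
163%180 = 163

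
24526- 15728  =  8798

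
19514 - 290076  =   - 270562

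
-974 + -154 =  - 1128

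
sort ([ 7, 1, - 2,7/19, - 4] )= [  -  4, - 2,  7/19, 1, 7 ] 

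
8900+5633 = 14533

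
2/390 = 1/195=0.01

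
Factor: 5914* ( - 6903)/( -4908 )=6804057/818  =  2^ ( -1 ) *3^1*13^1 * 59^1*409^ (-1 )*2957^1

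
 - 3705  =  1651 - 5356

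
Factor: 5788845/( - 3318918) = -1929615/1106306 = - 2^( - 1 )* 3^1*5^1*197^1*653^1*553153^( - 1)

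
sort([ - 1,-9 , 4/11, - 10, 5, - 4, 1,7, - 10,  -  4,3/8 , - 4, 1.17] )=[ - 10, - 10, - 9, - 4, - 4, - 4, - 1, 4/11, 3/8, 1,1.17,5 , 7]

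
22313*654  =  14592702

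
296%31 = 17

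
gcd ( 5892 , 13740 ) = 12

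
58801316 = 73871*796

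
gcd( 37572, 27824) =4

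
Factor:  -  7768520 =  - 2^3*5^1*29^1*37^1 * 181^1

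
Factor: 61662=2^1 * 3^1 *43^1*239^1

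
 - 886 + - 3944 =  - 4830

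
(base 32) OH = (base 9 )1062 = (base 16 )311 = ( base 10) 785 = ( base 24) 18H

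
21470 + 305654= 327124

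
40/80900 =2/4045  =  0.00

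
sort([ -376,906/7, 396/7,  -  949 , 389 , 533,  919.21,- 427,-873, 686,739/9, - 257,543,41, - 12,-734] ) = [  -  949,  -  873, - 734, - 427, - 376, - 257,  -  12,41,396/7, 739/9, 906/7,389,533,543, 686,919.21] 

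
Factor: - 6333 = -3^1 * 2111^1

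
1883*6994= 13169702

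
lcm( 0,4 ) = 0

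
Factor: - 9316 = - 2^2*17^1*137^1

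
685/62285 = 137/12457= 0.01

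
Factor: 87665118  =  2^1*3^1 * 14610853^1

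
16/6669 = 16/6669 = 0.00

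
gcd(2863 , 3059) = 7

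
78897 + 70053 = 148950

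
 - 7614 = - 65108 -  - 57494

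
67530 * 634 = 42814020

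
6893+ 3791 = 10684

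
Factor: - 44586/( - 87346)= 22293/43673 = 3^2* 7^(-1 )*17^(  -  1)*367^( - 1)*2477^1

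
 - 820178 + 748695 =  - 71483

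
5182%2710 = 2472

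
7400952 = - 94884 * ( - 78) 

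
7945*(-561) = -4457145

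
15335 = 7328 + 8007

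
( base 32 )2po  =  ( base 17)9fg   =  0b101100111000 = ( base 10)2872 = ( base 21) 6AG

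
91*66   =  6006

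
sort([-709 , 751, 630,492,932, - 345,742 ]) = [ - 709,-345 , 492, 630,742,751,  932]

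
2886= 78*37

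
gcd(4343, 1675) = 1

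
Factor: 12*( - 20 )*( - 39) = 9360 = 2^4*3^2 * 5^1*13^1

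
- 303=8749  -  9052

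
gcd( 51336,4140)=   828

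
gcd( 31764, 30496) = 4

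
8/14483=8/14483 = 0.00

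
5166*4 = 20664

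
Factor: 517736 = 2^3*64717^1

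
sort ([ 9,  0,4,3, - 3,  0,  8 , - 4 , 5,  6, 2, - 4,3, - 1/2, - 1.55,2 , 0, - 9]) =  [-9, - 4,-4, - 3 , - 1.55  , - 1/2, 0 , 0, 0, 2,  2, 3  ,  3,4, 5, 6,  8,  9 ]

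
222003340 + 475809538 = 697812878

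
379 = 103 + 276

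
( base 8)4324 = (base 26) 38o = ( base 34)1WG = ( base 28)2OK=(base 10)2260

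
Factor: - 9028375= -5^3*72227^1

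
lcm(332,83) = 332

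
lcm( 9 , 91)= 819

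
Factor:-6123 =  -3^1*13^1*157^1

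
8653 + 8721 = 17374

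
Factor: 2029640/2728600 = 50741/68215 = 5^(-1) * 7^( - 1)*1949^( - 1)*50741^1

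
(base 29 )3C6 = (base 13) 1404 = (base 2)101100111101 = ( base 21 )6B0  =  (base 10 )2877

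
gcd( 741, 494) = 247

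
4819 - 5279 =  - 460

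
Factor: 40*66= 2^4 * 3^1*5^1*11^1 = 2640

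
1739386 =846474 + 892912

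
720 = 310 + 410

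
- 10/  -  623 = 10/623 = 0.02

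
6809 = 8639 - 1830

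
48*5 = 240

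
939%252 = 183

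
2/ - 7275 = - 2/7275 = - 0.00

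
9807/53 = 185 + 2/53 = 185.04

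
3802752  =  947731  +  2855021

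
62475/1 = 62475 = 62475.00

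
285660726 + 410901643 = 696562369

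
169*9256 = 1564264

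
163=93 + 70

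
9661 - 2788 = 6873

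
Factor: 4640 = 2^5*5^1 * 29^1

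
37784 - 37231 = 553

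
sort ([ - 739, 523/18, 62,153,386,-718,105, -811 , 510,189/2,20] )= [ - 811,-739,-718, 20 , 523/18, 62 , 189/2,105,153,386,510] 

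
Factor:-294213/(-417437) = 3^1* 101^1*971^1*417437^ (-1 )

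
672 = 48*14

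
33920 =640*53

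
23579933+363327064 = 386906997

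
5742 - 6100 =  - 358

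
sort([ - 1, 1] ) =[ - 1,1]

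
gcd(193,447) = 1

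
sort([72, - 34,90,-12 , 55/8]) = [ - 34,- 12, 55/8,72, 90 ] 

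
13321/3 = 4440 + 1/3 = 4440.33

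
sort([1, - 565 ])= [-565,1] 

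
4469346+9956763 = 14426109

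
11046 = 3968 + 7078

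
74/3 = 24 + 2/3 =24.67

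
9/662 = 9/662 = 0.01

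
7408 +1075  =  8483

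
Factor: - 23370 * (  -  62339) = 2^1 * 3^1*5^1*17^1*19^2  *41^1*193^1  =  1456862430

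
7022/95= 73 + 87/95 = 73.92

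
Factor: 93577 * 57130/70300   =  534605401/7030 = 2^( - 1 )*5^ ( - 1 )*11^1*19^( - 1 )* 29^1*37^(  -  1)*47^1*181^1 * 197^1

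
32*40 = 1280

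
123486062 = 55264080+68221982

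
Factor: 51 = 3^1*17^1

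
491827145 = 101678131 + 390149014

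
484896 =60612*8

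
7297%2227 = 616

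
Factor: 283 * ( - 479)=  - 283^1*479^1= - 135557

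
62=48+14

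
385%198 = 187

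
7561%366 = 241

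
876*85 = 74460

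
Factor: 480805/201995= 169/71 = 13^2*71^( - 1)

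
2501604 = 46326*54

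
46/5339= 46/5339 = 0.01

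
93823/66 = 1421+37/66 = 1421.56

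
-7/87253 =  - 1+87246/87253 = - 0.00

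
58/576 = 29/288 = 0.10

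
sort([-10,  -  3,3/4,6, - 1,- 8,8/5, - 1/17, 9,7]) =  [- 10,  -  8,-3,  -  1, - 1/17,3/4,8/5, 6,7, 9] 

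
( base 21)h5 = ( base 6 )1402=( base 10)362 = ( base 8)552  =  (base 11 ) 2AA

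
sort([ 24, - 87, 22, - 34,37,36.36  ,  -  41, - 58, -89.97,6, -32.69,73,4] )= [- 89.97, - 87,- 58, - 41, - 34, - 32.69,4, 6 , 22,24,36.36,37,73]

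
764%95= 4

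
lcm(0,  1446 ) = 0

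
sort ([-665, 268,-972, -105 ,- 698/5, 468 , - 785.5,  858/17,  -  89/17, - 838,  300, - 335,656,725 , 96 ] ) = [  -  972, - 838, - 785.5,-665, - 335, - 698/5, - 105, - 89/17, 858/17, 96,268,300, 468,656, 725 ] 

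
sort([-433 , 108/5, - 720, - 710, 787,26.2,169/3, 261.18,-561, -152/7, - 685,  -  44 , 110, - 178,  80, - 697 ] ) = [ - 720, - 710, -697,  -  685,-561, -433,-178, - 44,  -  152/7,108/5, 26.2 , 169/3, 80, 110,261.18,  787]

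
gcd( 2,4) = 2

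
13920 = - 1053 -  - 14973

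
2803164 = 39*71876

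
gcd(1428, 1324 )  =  4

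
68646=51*1346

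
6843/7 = 977 + 4/7 = 977.57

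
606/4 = 151 + 1/2 = 151.50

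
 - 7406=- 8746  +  1340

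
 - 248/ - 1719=248/1719 =0.14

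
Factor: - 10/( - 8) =2^( - 2 )*5^1 = 5/4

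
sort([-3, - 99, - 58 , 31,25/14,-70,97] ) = [-99,-70, - 58,  -  3,  25/14,  31,  97 ]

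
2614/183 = 2614/183 = 14.28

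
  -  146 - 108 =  - 254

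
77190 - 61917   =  15273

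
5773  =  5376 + 397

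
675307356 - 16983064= 658324292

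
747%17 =16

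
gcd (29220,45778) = 974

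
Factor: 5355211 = 5355211^1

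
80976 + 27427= 108403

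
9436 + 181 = 9617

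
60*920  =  55200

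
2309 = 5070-2761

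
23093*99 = 2286207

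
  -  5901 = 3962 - 9863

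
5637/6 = 1879/2 = 939.50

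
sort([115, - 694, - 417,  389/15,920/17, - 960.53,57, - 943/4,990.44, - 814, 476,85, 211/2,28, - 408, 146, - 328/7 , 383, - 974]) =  [ - 974,-960.53,- 814, - 694,-417, - 408, - 943/4, - 328/7, 389/15 , 28 , 920/17, 57, 85, 211/2,  115, 146, 383,476, 990.44]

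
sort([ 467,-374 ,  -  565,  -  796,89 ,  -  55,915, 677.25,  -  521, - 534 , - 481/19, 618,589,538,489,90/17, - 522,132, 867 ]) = [ - 796, - 565,  -  534, - 522,-521, - 374,  -  55, - 481/19, 90/17, 89, 132,467 , 489 , 538, 589,618,677.25,867,  915] 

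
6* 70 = 420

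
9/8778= 3/2926 =0.00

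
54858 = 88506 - 33648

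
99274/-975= - 102  +  176/975 = -101.82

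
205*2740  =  561700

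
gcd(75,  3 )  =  3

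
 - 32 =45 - 77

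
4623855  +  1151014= 5774869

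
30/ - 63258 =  - 1 + 10538/10543= - 0.00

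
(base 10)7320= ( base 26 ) ALE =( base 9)11033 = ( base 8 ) 16230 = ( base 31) 7J4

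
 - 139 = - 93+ -46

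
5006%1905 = 1196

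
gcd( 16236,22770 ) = 198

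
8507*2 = 17014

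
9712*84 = 815808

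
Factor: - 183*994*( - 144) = 26193888=2^5*3^3*7^1*61^1*71^1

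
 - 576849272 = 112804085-689653357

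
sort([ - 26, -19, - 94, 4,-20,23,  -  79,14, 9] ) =[ - 94,  -  79,  -  26,-20,  -  19, 4, 9,14 , 23 ] 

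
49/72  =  49/72= 0.68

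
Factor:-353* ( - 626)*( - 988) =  - 2^3*13^1*19^1*313^1 * 353^1 = -218326264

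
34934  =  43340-8406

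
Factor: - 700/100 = -7=-  7^1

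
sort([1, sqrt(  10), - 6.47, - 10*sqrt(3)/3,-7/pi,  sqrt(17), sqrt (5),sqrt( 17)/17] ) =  [ - 6.47, - 10 * sqrt (3 ) /3, - 7/pi , sqrt(  17 )/17,1  ,  sqrt( 5),sqrt( 10), sqrt( 17)]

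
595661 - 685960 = -90299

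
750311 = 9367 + 740944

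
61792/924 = 15448/231 = 66.87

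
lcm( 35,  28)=140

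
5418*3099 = 16790382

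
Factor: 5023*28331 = 41^1*691^1*5023^1 = 142306613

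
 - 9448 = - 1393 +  -8055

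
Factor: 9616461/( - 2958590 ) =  - 2^ ( -1 )*3^1*5^(-1)*23^1*191^ ( - 1 )*1549^(  -  1)*139369^1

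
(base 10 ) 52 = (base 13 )40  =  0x34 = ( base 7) 103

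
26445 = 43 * 615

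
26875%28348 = 26875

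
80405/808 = 99+413/808 = 99.51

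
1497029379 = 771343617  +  725685762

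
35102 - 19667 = 15435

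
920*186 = 171120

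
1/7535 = 1/7535 = 0.00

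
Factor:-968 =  - 2^3*11^2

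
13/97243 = 13/97243 = 0.00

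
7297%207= 52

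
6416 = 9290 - 2874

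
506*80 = 40480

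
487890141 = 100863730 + 387026411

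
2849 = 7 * 407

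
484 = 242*2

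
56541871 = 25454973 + 31086898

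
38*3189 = 121182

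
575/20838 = 25/906= 0.03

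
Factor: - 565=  - 5^1*113^1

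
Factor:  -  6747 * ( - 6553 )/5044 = 2^(-2)*3^1 * 97^( - 1)*173^1*6553^1 = 3401007/388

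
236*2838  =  669768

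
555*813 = 451215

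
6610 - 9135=  -  2525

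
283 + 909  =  1192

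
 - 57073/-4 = 57073/4 = 14268.25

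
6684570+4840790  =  11525360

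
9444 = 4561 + 4883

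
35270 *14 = 493780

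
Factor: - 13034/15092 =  - 19/22 = - 2^ (-1 )*11^( - 1)*19^1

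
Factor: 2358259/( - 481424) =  - 2^( - 4)*23^1*30089^( - 1)*102533^1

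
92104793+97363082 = 189467875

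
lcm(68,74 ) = 2516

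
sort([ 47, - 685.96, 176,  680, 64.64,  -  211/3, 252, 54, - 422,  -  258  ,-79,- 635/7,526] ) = [ - 685.96,-422,  -  258, - 635/7, - 79, - 211/3,47,54, 64.64,  176, 252, 526 , 680 ]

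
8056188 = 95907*84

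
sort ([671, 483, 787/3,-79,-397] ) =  [-397, - 79,787/3,483 , 671 ]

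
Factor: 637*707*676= 2^2 * 7^3*13^3*101^1= 304442684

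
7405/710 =1481/142 =10.43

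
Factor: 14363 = 53^1 * 271^1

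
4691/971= 4 + 807/971 = 4.83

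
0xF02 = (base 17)D50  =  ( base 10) 3842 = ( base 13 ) 1997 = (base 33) 3HE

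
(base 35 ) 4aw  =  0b1010010100010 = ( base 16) 14a2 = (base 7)21254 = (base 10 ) 5282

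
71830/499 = 143 + 473/499 = 143.95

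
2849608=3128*911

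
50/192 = 25/96 = 0.26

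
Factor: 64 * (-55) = -3520 = - 2^6 * 5^1*11^1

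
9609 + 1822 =11431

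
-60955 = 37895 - 98850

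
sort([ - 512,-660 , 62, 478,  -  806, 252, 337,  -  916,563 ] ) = [ - 916, - 806 , - 660, - 512,62, 252,337,478,563]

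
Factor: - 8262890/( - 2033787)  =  2^1*3^( - 1)*5^1*7^( - 1 )*96847^(-1 )*826289^1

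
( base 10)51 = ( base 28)1n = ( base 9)56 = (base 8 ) 63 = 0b110011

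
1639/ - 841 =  -2 + 43/841 = - 1.95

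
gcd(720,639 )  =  9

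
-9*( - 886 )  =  7974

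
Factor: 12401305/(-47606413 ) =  - 5^1*7^1*61^(  -  1)*354323^1*780433^( -1 ) 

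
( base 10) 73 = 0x49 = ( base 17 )45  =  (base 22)37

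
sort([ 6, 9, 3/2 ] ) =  [3/2,6, 9 ] 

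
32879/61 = 539 = 539.00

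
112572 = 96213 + 16359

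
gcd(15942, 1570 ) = 2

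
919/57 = 16 + 7/57 = 16.12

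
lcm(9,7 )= 63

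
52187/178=293+ 33/178 = 293.19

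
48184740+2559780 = 50744520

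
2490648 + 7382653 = 9873301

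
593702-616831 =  - 23129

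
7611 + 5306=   12917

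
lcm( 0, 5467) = 0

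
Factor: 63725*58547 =5^2 * 127^1*461^1*2549^1 = 3730907575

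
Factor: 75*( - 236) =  - 17700= - 2^2 * 3^1* 5^2 * 59^1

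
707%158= 75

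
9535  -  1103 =8432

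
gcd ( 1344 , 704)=64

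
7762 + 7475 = 15237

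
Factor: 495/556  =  2^(-2 )*3^2 *5^1*11^1*139^( - 1 )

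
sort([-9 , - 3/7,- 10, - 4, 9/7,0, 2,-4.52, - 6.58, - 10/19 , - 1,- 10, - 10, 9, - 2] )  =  [-10, - 10, - 10, - 9, - 6.58, - 4.52,-4 ,-2, - 1, - 10/19, - 3/7, 0,9/7,2, 9 ] 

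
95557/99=965 + 2/9= 965.22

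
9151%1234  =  513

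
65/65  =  1  =  1.00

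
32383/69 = 32383/69 = 469.32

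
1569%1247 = 322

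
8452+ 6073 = 14525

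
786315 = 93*8455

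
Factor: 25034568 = 2^3*3^1* 13^1* 80239^1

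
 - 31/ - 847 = 31/847 = 0.04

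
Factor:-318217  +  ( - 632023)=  - 950240 =-2^5*  5^1* 5939^1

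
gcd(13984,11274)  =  2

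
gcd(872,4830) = 2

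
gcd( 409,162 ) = 1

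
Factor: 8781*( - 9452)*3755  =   - 2^2*3^1*5^1*17^1*139^1*751^1*2927^1 = - 311657535060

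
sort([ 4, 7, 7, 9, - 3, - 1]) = [  -  3, - 1, 4,7, 7,9 ] 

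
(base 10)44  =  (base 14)32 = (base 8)54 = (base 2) 101100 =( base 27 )1H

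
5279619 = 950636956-945357337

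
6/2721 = 2/907 = 0.00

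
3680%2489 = 1191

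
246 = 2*123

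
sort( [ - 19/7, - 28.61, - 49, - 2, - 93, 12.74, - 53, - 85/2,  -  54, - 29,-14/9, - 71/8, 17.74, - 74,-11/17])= [  -  93, - 74, - 54, - 53,-49, - 85/2, -29,-28.61,-71/8, - 19/7,-2, - 14/9, - 11/17, 12.74,  17.74 ]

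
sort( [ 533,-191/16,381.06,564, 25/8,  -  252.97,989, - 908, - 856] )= [ - 908,-856,-252.97,-191/16,25/8,381.06,533,564, 989 ] 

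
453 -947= - 494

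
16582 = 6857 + 9725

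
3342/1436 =1671/718 = 2.33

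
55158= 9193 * 6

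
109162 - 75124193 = -75015031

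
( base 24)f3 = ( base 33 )B0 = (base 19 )102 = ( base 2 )101101011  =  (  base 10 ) 363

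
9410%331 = 142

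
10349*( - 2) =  - 20698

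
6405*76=486780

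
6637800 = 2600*2553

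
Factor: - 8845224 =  - 2^3 * 3^1 * 368551^1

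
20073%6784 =6505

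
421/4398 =421/4398 = 0.10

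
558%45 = 18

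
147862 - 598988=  - 451126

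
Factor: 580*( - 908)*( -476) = 2^6*5^1*7^1*17^1*29^1*227^1 = 250680640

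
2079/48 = 693/16 = 43.31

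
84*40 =3360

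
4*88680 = 354720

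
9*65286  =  587574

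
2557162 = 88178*29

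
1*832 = 832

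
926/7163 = 926/7163=   0.13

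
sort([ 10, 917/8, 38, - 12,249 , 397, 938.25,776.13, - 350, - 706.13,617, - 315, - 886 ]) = [ - 886,-706.13,-350 , - 315  , - 12 , 10, 38, 917/8,249,397  ,  617,776.13, 938.25 ]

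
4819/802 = 6+ 7/802  =  6.01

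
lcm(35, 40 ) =280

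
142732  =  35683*4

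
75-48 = 27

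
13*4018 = 52234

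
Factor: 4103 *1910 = 7836730  =  2^1*5^1*11^1*191^1*373^1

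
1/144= 1/144 = 0.01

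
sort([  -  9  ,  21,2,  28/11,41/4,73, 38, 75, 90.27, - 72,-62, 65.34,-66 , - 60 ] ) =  [ - 72, - 66, - 62, -60, - 9, 2,28/11,41/4,21, 38,65.34, 73, 75, 90.27]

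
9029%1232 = 405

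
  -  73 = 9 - 82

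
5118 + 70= 5188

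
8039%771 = 329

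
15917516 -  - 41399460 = 57316976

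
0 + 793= 793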